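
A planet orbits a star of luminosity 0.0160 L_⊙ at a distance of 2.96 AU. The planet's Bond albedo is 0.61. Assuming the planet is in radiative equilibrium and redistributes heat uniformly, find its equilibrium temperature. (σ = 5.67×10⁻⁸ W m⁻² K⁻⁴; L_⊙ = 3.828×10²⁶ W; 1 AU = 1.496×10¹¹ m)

d = 2.96 AU = 4.43×10¹¹ m.
L = 0.0160 × 3.828×10²⁶ = 6.12×10²⁴ W.
Flux: S = L/(4πd²) = 6.12×10²⁴/(4π×(4.43×10¹¹)²) = 2.49 W m⁻².
Energy balance: absorbed = emitted ⇒ πR²·S(1−A) = 4πR²·σT_eq⁴, so T_eq⁴ = S(1−A)/(4σ).
T_eq = [2.49 × 0.39 / (4 × 5.67×10⁻⁸)]^(1/4) = (4.27×10⁶)^(1/4) = 45.5 K.

T_eq ≈ 45.5 K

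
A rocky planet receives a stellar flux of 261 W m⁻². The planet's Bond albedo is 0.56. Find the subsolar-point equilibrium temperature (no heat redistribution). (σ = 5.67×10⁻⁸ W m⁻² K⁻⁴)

At the subsolar point the surface absorbs S(1−A) and emits σT⁴ per unit area — no factor of 4, since only the local patch is in balance.
T = [261 × 0.44 / 5.67×10⁻⁸]^(1/4) = (2.03×10⁹)^(1/4) = 212 K.

T_ss ≈ 212 K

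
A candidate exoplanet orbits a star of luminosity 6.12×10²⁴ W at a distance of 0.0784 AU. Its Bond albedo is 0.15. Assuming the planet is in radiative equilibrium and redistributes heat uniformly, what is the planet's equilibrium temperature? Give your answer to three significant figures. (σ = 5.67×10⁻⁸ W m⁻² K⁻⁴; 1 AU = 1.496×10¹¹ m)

d = 0.0784 AU = 1.17×10¹⁰ m.
Flux: S = L/(4πd²) = 6.12×10²⁴/(4π×(1.17×10¹⁰)²) = 3540 W m⁻².
Energy balance: absorbed = emitted ⇒ πR²·S(1−A) = 4πR²·σT_eq⁴, so T_eq⁴ = S(1−A)/(4σ).
T_eq = [3540 × 0.85 / (4 × 5.67×10⁻⁸)]^(1/4) = (1.33×10¹⁰)^(1/4) = 339 K.

T_eq ≈ 339 K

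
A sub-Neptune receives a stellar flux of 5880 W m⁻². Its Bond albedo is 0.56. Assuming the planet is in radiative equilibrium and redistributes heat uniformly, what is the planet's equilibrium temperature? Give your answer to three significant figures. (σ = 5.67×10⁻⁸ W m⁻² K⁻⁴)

Energy balance: absorbed = emitted ⇒ πR²·S(1−A) = 4πR²·σT_eq⁴, so T_eq⁴ = S(1−A)/(4σ).
T_eq = [5880 × 0.44 / (4 × 5.67×10⁻⁸)]^(1/4) = (1.14×10¹⁰)^(1/4) = 327 K.

T_eq ≈ 327 K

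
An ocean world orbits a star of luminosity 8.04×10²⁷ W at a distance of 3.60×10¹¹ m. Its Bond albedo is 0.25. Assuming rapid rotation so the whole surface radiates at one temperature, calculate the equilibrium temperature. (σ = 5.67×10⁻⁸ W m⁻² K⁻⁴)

Flux: S = L/(4πd²) = 8.04×10²⁷/(4π×(3.60×10¹¹)²) = 4940 W m⁻².
Energy balance: absorbed = emitted ⇒ πR²·S(1−A) = 4πR²·σT_eq⁴, so T_eq⁴ = S(1−A)/(4σ).
T_eq = [4940 × 0.75 / (4 × 5.67×10⁻⁸)]^(1/4) = (1.63×10¹⁰)^(1/4) = 357 K.

T_eq ≈ 357 K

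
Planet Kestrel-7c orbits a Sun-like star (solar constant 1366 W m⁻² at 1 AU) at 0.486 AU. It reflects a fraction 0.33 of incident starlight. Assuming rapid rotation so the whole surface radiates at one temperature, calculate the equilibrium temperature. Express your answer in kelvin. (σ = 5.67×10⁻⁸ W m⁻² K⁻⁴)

Flux at 0.486 AU: S = 1366/0.486² = 5780 W m⁻².
Energy balance: absorbed = emitted ⇒ πR²·S(1−A) = 4πR²·σT_eq⁴, so T_eq⁴ = S(1−A)/(4σ).
T_eq = [5780 × 0.67 / (4 × 5.67×10⁻⁸)]^(1/4) = (1.71×10¹⁰)^(1/4) = 362 K.

T_eq ≈ 362 K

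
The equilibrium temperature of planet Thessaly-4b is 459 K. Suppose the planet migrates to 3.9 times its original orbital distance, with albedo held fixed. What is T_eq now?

T_eq ≈ 232 K

T_eq ∝ L^(1/4) · d^(−1/2).
T′ = 459 / 3.9^(1/2) = 232 K.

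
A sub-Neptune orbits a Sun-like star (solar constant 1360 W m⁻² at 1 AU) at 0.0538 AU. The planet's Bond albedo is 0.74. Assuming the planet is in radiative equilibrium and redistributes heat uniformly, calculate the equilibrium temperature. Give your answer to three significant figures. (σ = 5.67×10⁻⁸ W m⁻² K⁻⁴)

T_eq ≈ 857 K

Flux at 0.0538 AU: S = 1360/0.0538² = 4.70×10⁵ W m⁻².
Energy balance: absorbed = emitted ⇒ πR²·S(1−A) = 4πR²·σT_eq⁴, so T_eq⁴ = S(1−A)/(4σ).
T_eq = [4.70×10⁵ × 0.26 / (4 × 5.67×10⁻⁸)]^(1/4) = (5.39×10¹¹)^(1/4) = 857 K.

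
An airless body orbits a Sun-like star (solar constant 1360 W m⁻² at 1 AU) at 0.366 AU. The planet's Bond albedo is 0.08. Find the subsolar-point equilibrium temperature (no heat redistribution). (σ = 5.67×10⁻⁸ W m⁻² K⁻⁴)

Flux at 0.366 AU: S = 1360/0.366² = 1.02×10⁴ W m⁻².
At the subsolar point the surface absorbs S(1−A) and emits σT⁴ per unit area — no factor of 4, since only the local patch is in balance.
T = [1.02×10⁴ × 0.92 / 5.67×10⁻⁸]^(1/4) = (1.65×10¹¹)^(1/4) = 637 K.

T_ss ≈ 637 K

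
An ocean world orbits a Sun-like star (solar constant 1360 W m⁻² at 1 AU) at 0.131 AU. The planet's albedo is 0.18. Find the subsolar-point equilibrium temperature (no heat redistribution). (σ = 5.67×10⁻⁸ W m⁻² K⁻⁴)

Flux at 0.131 AU: S = 1360/0.131² = 7.92×10⁴ W m⁻².
At the subsolar point the surface absorbs S(1−A) and emits σT⁴ per unit area — no factor of 4, since only the local patch is in balance.
T = [7.92×10⁴ × 0.82 / 5.67×10⁻⁸]^(1/4) = (1.15×10¹²)^(1/4) = 1030 K.

T_ss ≈ 1030 K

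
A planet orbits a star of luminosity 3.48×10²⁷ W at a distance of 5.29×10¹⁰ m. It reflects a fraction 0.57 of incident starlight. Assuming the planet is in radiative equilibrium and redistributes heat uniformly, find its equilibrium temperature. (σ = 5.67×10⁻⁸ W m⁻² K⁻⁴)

Flux: S = L/(4πd²) = 3.48×10²⁷/(4π×(5.29×10¹⁰)²) = 9.90×10⁴ W m⁻².
Energy balance: absorbed = emitted ⇒ πR²·S(1−A) = 4πR²·σT_eq⁴, so T_eq⁴ = S(1−A)/(4σ).
T_eq = [9.90×10⁴ × 0.43 / (4 × 5.67×10⁻⁸)]^(1/4) = (1.88×10¹¹)^(1/4) = 658 K.

T_eq ≈ 658 K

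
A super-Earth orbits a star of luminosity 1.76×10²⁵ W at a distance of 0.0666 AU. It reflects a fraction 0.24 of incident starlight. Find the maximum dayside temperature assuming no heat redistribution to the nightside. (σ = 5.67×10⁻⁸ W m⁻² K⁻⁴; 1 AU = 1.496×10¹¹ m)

d = 0.0666 AU = 9.96×10⁹ m.
Flux: S = L/(4πd²) = 1.76×10²⁵/(4π×(9.96×10⁹)²) = 1.41×10⁴ W m⁻².
With no redistribution each surface element balances locally: S(1−A) = σT⁴.
T = [1.41×10⁴ × 0.76 / 5.67×10⁻⁸]^(1/4) = (1.89×10¹¹)^(1/4) = 659 K.

T_ss ≈ 659 K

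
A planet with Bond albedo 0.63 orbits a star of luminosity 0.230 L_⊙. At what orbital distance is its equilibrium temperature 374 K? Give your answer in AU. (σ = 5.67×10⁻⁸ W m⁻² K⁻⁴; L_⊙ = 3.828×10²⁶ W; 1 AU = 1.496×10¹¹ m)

L = 0.230 × 3.828×10²⁶ = 8.80×10²⁵ W.
From T_eq⁴ = L(1−A)/(16πσd²): d = √[L(1−A)/(16πσT_eq⁴)].
d = √[8.80×10²⁵ × 0.37 / (16π × 5.67×10⁻⁸ × (374)⁴)] = 2.42×10¹⁰ m = 0.162 AU.

d ≈ 0.162 AU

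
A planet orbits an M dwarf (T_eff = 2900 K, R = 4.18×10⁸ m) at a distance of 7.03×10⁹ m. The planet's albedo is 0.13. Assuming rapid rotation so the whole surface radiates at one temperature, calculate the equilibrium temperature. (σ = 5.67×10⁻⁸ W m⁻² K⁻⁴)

T_eq ≈ 483 K

L = 4πR_⋆²σT_⋆⁴ = 4π(4.18×10⁸)² × 5.67×10⁻⁸ × (2900)⁴ = 8.81×10²⁴ W.
S = L/(4πd²) = 1.42×10⁴ W m⁻².
Energy balance: absorbed = emitted ⇒ πR²·S(1−A) = 4πR²·σT_eq⁴, so T_eq⁴ = S(1−A)/(4σ).
T_eq = [1.42×10⁴ × 0.87 / (4 × 5.67×10⁻⁸)]^(1/4) = (5.44×10¹⁰)^(1/4) = 483 K.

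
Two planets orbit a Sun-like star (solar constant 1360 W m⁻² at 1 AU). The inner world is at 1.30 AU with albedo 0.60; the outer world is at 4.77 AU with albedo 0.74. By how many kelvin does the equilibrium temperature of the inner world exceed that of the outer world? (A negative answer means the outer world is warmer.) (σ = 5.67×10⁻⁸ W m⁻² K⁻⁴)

T_eq = [S₀(1−A)/(4σd²)]^(1/4), so T ∝ (1−A)^(1/4) / √d.
T₁ = [1360×0.40/(4×5.67×10⁻⁸×1.30²)]^(1/4) = 194.10 K.
T₂ = [1360×0.26/(4×5.67×10⁻⁸×4.77²)]^(1/4) = 90.98 K.

ΔT ≈ 103.1 K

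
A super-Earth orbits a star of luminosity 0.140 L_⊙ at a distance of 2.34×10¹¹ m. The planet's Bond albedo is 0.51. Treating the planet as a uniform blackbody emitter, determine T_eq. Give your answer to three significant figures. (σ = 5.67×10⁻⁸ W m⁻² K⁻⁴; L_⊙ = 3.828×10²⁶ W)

T_eq ≈ 114 K

L = 0.140 × 3.828×10²⁶ = 5.36×10²⁵ W.
Flux: S = L/(4πd²) = 5.36×10²⁵/(4π×(2.34×10¹¹)²) = 77.9 W m⁻².
Energy balance: absorbed = emitted ⇒ πR²·S(1−A) = 4πR²·σT_eq⁴, so T_eq⁴ = S(1−A)/(4σ).
T_eq = [77.9 × 0.49 / (4 × 5.67×10⁻⁸)]^(1/4) = (1.68×10⁸)^(1/4) = 114 K.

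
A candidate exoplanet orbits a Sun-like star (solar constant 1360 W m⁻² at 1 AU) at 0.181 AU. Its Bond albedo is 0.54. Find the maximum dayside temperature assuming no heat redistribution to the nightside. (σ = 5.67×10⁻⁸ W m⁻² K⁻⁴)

T_ss ≈ 762 K

Flux at 0.181 AU: S = 1360/0.181² = 4.15×10⁴ W m⁻².
With no redistribution each surface element balances locally: S(1−A) = σT⁴.
T = [4.15×10⁴ × 0.46 / 5.67×10⁻⁸]^(1/4) = (3.37×10¹¹)^(1/4) = 762 K.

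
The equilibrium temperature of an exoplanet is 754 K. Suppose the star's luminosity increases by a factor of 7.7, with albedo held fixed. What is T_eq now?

T_eq ∝ L^(1/4) · d^(−1/2).
T′ = 754 × 7.7^(1/4) = 1260 K.

T_eq ≈ 1260 K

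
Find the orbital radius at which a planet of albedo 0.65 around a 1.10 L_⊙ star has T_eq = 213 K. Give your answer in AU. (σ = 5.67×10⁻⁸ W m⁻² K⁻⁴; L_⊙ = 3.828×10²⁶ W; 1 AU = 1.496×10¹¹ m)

d ≈ 1.06 AU

L = 1.10 × 3.828×10²⁶ = 4.21×10²⁶ W.
From T_eq⁴ = L(1−A)/(16πσd²): d = √[L(1−A)/(16πσT_eq⁴)].
d = √[4.21×10²⁶ × 0.35 / (16π × 5.67×10⁻⁸ × (213)⁴)] = 1.59×10¹¹ m = 1.06 AU.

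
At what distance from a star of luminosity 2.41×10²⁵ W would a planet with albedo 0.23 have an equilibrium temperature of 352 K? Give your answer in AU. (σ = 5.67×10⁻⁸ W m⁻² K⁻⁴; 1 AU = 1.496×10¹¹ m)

d ≈ 0.138 AU

From T_eq⁴ = L(1−A)/(16πσd²): d = √[L(1−A)/(16πσT_eq⁴)].
d = √[2.41×10²⁵ × 0.77 / (16π × 5.67×10⁻⁸ × (352)⁴)] = 2.06×10¹⁰ m = 0.138 AU.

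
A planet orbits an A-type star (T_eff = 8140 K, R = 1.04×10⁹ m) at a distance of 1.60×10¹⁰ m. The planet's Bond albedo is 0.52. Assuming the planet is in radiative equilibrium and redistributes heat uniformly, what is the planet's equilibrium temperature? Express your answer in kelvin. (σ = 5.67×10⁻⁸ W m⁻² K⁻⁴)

L = 4πR_⋆²σT_⋆⁴ = 4π(1.04×10⁹)² × 5.67×10⁻⁸ × (8140)⁴ = 3.38×10²⁷ W.
S = L/(4πd²) = 1.05×10⁶ W m⁻².
Energy balance: absorbed = emitted ⇒ πR²·S(1−A) = 4πR²·σT_eq⁴, so T_eq⁴ = S(1−A)/(4σ).
T_eq = [1.05×10⁶ × 0.48 / (4 × 5.67×10⁻⁸)]^(1/4) = (2.23×10¹²)^(1/4) = 1220 K.

T_eq ≈ 1220 K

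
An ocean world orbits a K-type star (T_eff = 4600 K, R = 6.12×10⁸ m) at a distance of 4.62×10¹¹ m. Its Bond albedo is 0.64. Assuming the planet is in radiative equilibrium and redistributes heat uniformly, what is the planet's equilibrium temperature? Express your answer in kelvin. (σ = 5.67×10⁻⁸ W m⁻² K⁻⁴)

T_eq ≈ 91.7 K

L = 4πR_⋆²σT_⋆⁴ = 4π(6.12×10⁸)² × 5.67×10⁻⁸ × (4600)⁴ = 1.19×10²⁶ W.
S = L/(4πd²) = 44.5 W m⁻².
Energy balance: absorbed = emitted ⇒ πR²·S(1−A) = 4πR²·σT_eq⁴, so T_eq⁴ = S(1−A)/(4σ).
T_eq = [44.5 × 0.36 / (4 × 5.67×10⁻⁸)]^(1/4) = (7.07×10⁷)^(1/4) = 91.7 K.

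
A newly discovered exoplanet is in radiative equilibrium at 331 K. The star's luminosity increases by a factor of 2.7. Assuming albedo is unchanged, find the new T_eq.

T_eq ≈ 424 K

T_eq ∝ L^(1/4) · d^(−1/2).
T′ = 331 × 2.7^(1/4) = 424 K.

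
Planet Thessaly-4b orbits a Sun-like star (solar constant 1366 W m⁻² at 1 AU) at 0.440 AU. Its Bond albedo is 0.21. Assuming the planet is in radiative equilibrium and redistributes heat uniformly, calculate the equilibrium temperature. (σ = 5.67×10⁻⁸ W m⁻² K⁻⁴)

Flux at 0.440 AU: S = 1366/0.440² = 7060 W m⁻².
Energy balance: absorbed = emitted ⇒ πR²·S(1−A) = 4πR²·σT_eq⁴, so T_eq⁴ = S(1−A)/(4σ).
T_eq = [7060 × 0.79 / (4 × 5.67×10⁻⁸)]^(1/4) = (2.46×10¹⁰)^(1/4) = 396 K.

T_eq ≈ 396 K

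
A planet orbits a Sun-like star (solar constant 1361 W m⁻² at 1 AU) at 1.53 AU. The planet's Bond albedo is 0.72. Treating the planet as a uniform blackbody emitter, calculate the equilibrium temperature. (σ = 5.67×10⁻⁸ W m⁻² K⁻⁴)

T_eq ≈ 164 K

Flux at 1.53 AU: S = 1361/1.53² = 581 W m⁻².
Energy balance: absorbed = emitted ⇒ πR²·S(1−A) = 4πR²·σT_eq⁴, so T_eq⁴ = S(1−A)/(4σ).
T_eq = [581 × 0.28 / (4 × 5.67×10⁻⁸)]^(1/4) = (7.18×10⁸)^(1/4) = 164 K.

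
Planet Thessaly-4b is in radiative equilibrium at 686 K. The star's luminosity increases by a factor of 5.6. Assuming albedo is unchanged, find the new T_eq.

T_eq ≈ 1060 K

T_eq ∝ L^(1/4) · d^(−1/2).
T′ = 686 × 5.6^(1/4) = 1060 K.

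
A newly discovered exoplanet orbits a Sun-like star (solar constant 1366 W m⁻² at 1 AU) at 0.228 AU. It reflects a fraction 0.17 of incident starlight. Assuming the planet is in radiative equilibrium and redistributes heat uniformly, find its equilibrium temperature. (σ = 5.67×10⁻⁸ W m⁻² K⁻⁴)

Flux at 0.228 AU: S = 1366/0.228² = 2.63×10⁴ W m⁻².
Energy balance: absorbed = emitted ⇒ πR²·S(1−A) = 4πR²·σT_eq⁴, so T_eq⁴ = S(1−A)/(4σ).
T_eq = [2.63×10⁴ × 0.83 / (4 × 5.67×10⁻⁸)]^(1/4) = (9.62×10¹⁰)^(1/4) = 557 K.

T_eq ≈ 557 K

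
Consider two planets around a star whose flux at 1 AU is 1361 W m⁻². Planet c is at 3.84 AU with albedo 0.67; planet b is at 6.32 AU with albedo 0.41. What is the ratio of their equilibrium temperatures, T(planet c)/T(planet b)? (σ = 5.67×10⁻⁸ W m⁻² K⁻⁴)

T₁/T₂ ≈ 1.109

T_eq = [S₀(1−A)/(4σd²)]^(1/4), so T ∝ (1−A)^(1/4) / √d.
T₁ = [1361×0.33/(4×5.67×10⁻⁸×3.84²)]^(1/4) = 107.65 K.
T₂ = [1361×0.59/(4×5.67×10⁻⁸×6.32²)]^(1/4) = 97.03 K.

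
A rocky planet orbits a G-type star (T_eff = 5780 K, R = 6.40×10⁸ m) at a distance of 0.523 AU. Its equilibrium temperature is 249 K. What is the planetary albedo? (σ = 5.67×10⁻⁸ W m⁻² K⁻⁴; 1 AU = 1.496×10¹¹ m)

A ≈ 0.79

d = 0.523 AU = 7.82×10¹⁰ m.
L = 4πR_⋆²σT_⋆⁴ = 4π(6.40×10⁸)² × 5.67×10⁻⁸ × (5780)⁴ = 3.26×10²⁶ W.
S = L/(4πd²) = 4230 W m⁻².
From T_eq⁴ = S(1−A)/(4σ): 1−A = 4σT_eq⁴/S.
1−A = 4 × 5.67×10⁻⁸ × (249)⁴ / 4230 = 0.206.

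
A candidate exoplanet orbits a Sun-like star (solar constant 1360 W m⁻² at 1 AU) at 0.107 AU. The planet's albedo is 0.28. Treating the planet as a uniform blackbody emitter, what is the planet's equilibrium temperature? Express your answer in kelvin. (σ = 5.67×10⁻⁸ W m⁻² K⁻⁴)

Flux at 0.107 AU: S = 1360/0.107² = 1.19×10⁵ W m⁻².
Energy balance: absorbed = emitted ⇒ πR²·S(1−A) = 4πR²·σT_eq⁴, so T_eq⁴ = S(1−A)/(4σ).
T_eq = [1.19×10⁵ × 0.72 / (4 × 5.67×10⁻⁸)]^(1/4) = (3.77×10¹¹)^(1/4) = 784 K.

T_eq ≈ 784 K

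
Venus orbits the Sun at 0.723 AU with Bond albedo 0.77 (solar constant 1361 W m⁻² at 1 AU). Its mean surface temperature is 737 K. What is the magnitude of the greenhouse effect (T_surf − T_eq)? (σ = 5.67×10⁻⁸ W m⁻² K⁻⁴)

S = 1361/0.723² = 2604 W m⁻².
T_eq = [S(1−A)/(4σ)]^(1/4) = [2604×0.23/(4×5.67×10⁻⁸)]^(1/4) = 226.7 K.
ΔT = T_surf − T_eq = 737 − 226.7.

ΔT ≈ 510.3 K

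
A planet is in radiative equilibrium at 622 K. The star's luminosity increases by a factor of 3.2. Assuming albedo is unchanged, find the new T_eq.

T_eq ≈ 832 K

T_eq ∝ L^(1/4) · d^(−1/2).
T′ = 622 × 3.2^(1/4) = 832 K.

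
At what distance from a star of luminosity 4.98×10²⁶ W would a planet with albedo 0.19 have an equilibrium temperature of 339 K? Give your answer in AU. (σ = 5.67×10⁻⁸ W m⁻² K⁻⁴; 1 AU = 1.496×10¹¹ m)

From T_eq⁴ = L(1−A)/(16πσd²): d = √[L(1−A)/(16πσT_eq⁴)].
d = √[4.98×10²⁶ × 0.81 / (16π × 5.67×10⁻⁸ × (339)⁴)] = 1.04×10¹¹ m = 0.692 AU.

d ≈ 0.692 AU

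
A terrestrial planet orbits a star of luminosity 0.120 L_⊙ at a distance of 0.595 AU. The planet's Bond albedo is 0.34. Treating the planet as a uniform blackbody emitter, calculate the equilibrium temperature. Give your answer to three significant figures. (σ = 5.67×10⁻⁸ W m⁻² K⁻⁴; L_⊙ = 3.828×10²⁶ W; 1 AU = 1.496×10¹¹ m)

d = 0.595 AU = 8.90×10¹⁰ m.
L = 0.120 × 3.828×10²⁶ = 4.59×10²⁵ W.
Flux: S = L/(4πd²) = 4.59×10²⁵/(4π×(8.90×10¹⁰)²) = 461 W m⁻².
Energy balance: absorbed = emitted ⇒ πR²·S(1−A) = 4πR²·σT_eq⁴, so T_eq⁴ = S(1−A)/(4σ).
T_eq = [461 × 0.66 / (4 × 5.67×10⁻⁸)]^(1/4) = (1.34×10⁹)^(1/4) = 191 K.

T_eq ≈ 191 K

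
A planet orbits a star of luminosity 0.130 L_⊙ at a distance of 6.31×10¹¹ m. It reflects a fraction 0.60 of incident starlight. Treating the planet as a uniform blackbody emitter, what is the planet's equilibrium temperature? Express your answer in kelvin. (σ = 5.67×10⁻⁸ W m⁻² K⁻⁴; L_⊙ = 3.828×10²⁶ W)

T_eq ≈ 64.7 K

L = 0.130 × 3.828×10²⁶ = 4.98×10²⁵ W.
Flux: S = L/(4πd²) = 4.98×10²⁵/(4π×(6.31×10¹¹)²) = 9.95 W m⁻².
Energy balance: absorbed = emitted ⇒ πR²·S(1−A) = 4πR²·σT_eq⁴, so T_eq⁴ = S(1−A)/(4σ).
T_eq = [9.95 × 0.40 / (4 × 5.67×10⁻⁸)]^(1/4) = (1.75×10⁷)^(1/4) = 64.7 K.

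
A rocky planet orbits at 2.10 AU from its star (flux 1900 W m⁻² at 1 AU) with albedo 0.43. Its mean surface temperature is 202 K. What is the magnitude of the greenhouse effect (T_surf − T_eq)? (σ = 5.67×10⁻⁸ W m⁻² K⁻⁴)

S = 1900/2.10² = 430.8 W m⁻².
T_eq = [S(1−A)/(4σ)]^(1/4) = [430.8×0.57/(4×5.67×10⁻⁸)]^(1/4) = 181.4 K.
ΔT = T_surf − T_eq = 202 − 181.4.

ΔT ≈ 20.6 K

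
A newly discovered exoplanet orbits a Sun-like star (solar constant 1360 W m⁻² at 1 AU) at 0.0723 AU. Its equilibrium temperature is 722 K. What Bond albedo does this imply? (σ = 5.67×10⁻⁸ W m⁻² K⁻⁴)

Flux at 0.0723 AU: S = 1360/0.0723² = 2.60×10⁵ W m⁻².
From T_eq⁴ = S(1−A)/(4σ): 1−A = 4σT_eq⁴/S.
1−A = 4 × 5.67×10⁻⁸ × (722)⁴ / 2.60×10⁵ = 0.237.

A ≈ 0.76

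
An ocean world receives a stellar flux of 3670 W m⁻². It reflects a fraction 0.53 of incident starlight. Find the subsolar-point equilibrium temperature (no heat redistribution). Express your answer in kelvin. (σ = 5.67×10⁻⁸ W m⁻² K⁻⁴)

T_ss ≈ 418 K

At the subsolar point the surface absorbs S(1−A) and emits σT⁴ per unit area — no factor of 4, since only the local patch is in balance.
T = [3670 × 0.47 / 5.67×10⁻⁸]^(1/4) = (3.04×10¹⁰)^(1/4) = 418 K.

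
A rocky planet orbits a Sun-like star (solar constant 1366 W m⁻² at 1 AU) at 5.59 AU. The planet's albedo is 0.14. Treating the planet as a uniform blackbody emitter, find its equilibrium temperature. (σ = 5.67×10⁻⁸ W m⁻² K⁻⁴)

Flux at 5.59 AU: S = 1366/5.59² = 43.7 W m⁻².
Energy balance: absorbed = emitted ⇒ πR²·S(1−A) = 4πR²·σT_eq⁴, so T_eq⁴ = S(1−A)/(4σ).
T_eq = [43.7 × 0.86 / (4 × 5.67×10⁻⁸)]^(1/4) = (1.66×10⁸)^(1/4) = 113 K.

T_eq ≈ 113 K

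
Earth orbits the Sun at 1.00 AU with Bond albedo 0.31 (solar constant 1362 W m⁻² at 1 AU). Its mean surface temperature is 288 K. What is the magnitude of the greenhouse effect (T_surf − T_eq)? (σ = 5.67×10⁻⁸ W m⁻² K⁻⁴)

ΔT ≈ 34.3 K

S = 1362/1.00² = 1362 W m⁻².
T_eq = [S(1−A)/(4σ)]^(1/4) = [1362×0.69/(4×5.67×10⁻⁸)]^(1/4) = 253.7 K.
ΔT = T_surf − T_eq = 288 − 253.7.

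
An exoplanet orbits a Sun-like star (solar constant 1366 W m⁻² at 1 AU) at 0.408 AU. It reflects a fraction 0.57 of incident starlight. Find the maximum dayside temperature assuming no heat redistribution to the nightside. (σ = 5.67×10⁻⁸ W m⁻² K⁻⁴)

T_ss ≈ 499 K

Flux at 0.408 AU: S = 1366/0.408² = 8210 W m⁻².
With no redistribution each surface element balances locally: S(1−A) = σT⁴.
T = [8210 × 0.43 / 5.67×10⁻⁸]^(1/4) = (6.22×10¹⁰)^(1/4) = 499 K.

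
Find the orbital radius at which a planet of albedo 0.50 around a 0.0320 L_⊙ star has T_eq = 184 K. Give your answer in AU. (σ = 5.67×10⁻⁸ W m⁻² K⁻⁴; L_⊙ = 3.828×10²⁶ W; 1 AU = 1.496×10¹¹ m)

L = 0.0320 × 3.828×10²⁶ = 1.22×10²⁵ W.
From T_eq⁴ = L(1−A)/(16πσd²): d = √[L(1−A)/(16πσT_eq⁴)].
d = √[1.22×10²⁵ × 0.50 / (16π × 5.67×10⁻⁸ × (184)⁴)] = 4.33×10¹⁰ m = 0.289 AU.

d ≈ 0.289 AU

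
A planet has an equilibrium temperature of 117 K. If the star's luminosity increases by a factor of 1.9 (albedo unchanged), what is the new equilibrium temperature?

T_eq ≈ 137 K

T_eq ∝ L^(1/4) · d^(−1/2).
T′ = 117 × 1.9^(1/4) = 137 K.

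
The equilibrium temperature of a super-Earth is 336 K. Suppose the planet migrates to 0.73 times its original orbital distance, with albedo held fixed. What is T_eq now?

T_eq ∝ L^(1/4) · d^(−1/2).
T′ = 336 / 0.73^(1/2) = 393 K.

T_eq ≈ 393 K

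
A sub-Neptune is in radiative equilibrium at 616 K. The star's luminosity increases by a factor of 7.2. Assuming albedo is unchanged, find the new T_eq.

T_eq ∝ L^(1/4) · d^(−1/2).
T′ = 616 × 7.2^(1/4) = 1010 K.

T_eq ≈ 1010 K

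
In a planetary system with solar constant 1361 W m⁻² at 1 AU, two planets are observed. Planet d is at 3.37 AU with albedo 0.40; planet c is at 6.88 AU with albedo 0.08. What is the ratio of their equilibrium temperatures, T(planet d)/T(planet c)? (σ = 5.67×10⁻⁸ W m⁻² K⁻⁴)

T₁/T₂ ≈ 1.284

T_eq = [S₀(1−A)/(4σd²)]^(1/4), so T ∝ (1−A)^(1/4) / √d.
T₁ = [1361×0.60/(4×5.67×10⁻⁸×3.37²)]^(1/4) = 133.44 K.
T₂ = [1361×0.92/(4×5.67×10⁻⁸×6.88²)]^(1/4) = 103.92 K.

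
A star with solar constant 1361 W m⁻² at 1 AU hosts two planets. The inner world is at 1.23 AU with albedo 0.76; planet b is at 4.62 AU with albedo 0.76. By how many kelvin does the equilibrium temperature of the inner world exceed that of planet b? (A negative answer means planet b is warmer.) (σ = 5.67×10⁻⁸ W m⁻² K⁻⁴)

T_eq = [S₀(1−A)/(4σd²)]^(1/4), so T ∝ (1−A)^(1/4) / √d.
T₁ = [1361×0.24/(4×5.67×10⁻⁸×1.23²)]^(1/4) = 175.65 K.
T₂ = [1361×0.24/(4×5.67×10⁻⁸×4.62²)]^(1/4) = 90.63 K.

ΔT ≈ 85.0 K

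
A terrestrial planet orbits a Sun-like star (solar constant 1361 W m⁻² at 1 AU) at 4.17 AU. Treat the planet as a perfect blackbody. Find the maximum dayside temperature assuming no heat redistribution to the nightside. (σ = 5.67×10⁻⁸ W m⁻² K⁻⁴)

Flux at 4.17 AU: S = 1361/4.17² = 78.3 W m⁻².
With no redistribution each surface element balances locally: S(1−A) = σT⁴.
T = [78.3 × 1.00 / 5.67×10⁻⁸]^(1/4) = (1.38×10⁹)^(1/4) = 193 K.

T_ss ≈ 193 K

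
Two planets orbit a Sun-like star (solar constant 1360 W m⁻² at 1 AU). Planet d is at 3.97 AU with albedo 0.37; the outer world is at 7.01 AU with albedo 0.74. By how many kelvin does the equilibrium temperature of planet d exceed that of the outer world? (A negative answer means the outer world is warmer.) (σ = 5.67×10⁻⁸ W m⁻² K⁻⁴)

ΔT ≈ 49.4 K

T_eq = [S₀(1−A)/(4σd²)]^(1/4), so T ∝ (1−A)^(1/4) / √d.
T₁ = [1360×0.63/(4×5.67×10⁻⁸×3.97²)]^(1/4) = 124.43 K.
T₂ = [1360×0.26/(4×5.67×10⁻⁸×7.01²)]^(1/4) = 75.05 K.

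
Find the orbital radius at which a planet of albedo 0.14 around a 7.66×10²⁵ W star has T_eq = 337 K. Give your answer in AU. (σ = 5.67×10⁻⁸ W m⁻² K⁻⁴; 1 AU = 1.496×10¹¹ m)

From T_eq⁴ = L(1−A)/(16πσd²): d = √[L(1−A)/(16πσT_eq⁴)].
d = √[7.66×10²⁵ × 0.86 / (16π × 5.67×10⁻⁸ × (337)⁴)] = 4.23×10¹⁰ m = 0.283 AU.

d ≈ 0.283 AU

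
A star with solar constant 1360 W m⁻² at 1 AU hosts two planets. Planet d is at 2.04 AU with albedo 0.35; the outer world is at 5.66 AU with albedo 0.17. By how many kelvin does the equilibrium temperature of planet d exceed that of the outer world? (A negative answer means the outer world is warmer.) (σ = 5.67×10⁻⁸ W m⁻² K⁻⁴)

ΔT ≈ 63.3 K

T_eq = [S₀(1−A)/(4σd²)]^(1/4), so T ∝ (1−A)^(1/4) / √d.
T₁ = [1360×0.65/(4×5.67×10⁻⁸×2.04²)]^(1/4) = 174.94 K.
T₂ = [1360×0.83/(4×5.67×10⁻⁸×5.66²)]^(1/4) = 111.64 K.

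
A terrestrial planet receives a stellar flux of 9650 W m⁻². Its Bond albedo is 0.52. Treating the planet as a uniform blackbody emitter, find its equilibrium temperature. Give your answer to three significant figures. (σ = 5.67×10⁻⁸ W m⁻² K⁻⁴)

Energy balance: absorbed = emitted ⇒ πR²·S(1−A) = 4πR²·σT_eq⁴, so T_eq⁴ = S(1−A)/(4σ).
T_eq = [9650 × 0.48 / (4 × 5.67×10⁻⁸)]^(1/4) = (2.04×10¹⁰)^(1/4) = 378 K.

T_eq ≈ 378 K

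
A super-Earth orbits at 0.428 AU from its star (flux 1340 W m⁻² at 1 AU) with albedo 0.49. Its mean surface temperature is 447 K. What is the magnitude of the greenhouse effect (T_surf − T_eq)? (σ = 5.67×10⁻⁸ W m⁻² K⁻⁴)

S = 1340/0.428² = 7315 W m⁻².
T_eq = [S(1−A)/(4σ)]^(1/4) = [7315×0.51/(4×5.67×10⁻⁸)]^(1/4) = 358.1 K.
ΔT = T_surf − T_eq = 447 − 358.1.

ΔT ≈ 88.9 K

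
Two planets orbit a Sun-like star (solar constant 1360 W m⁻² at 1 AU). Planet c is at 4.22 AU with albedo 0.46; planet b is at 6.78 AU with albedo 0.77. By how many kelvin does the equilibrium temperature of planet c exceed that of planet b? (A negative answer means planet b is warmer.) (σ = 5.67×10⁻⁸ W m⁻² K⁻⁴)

T_eq = [S₀(1−A)/(4σd²)]^(1/4), so T ∝ (1−A)^(1/4) / √d.
T₁ = [1360×0.54/(4×5.67×10⁻⁸×4.22²)]^(1/4) = 116.12 K.
T₂ = [1360×0.23/(4×5.67×10⁻⁸×6.78²)]^(1/4) = 74.01 K.

ΔT ≈ 42.1 K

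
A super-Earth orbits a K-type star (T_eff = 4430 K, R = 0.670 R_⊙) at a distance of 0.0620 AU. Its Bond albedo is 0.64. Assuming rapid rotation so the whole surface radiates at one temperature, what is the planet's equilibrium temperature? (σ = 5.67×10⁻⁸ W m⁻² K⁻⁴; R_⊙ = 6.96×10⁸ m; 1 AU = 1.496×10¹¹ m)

T_eq ≈ 544 K

R_⋆ = 0.670 × 6.96×10⁸ = 4.66×10⁸ m.
d = 0.0620 AU = 9.28×10⁹ m.
L = 4πR_⋆²σT_⋆⁴ = 4π(4.66×10⁸)² × 5.67×10⁻⁸ × (4430)⁴ = 5.97×10²⁵ W.
S = L/(4πd²) = 5.52×10⁴ W m⁻².
Energy balance: absorbed = emitted ⇒ πR²·S(1−A) = 4πR²·σT_eq⁴, so T_eq⁴ = S(1−A)/(4σ).
T_eq = [5.52×10⁴ × 0.36 / (4 × 5.67×10⁻⁸)]^(1/4) = (8.76×10¹⁰)^(1/4) = 544 K.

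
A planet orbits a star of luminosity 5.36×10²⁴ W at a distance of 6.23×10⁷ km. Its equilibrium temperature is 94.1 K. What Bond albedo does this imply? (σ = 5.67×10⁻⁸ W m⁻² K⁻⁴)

d = 6.23×10⁷ km = 6.23×10¹⁰ m.
Flux: S = L/(4πd²) = 5.36×10²⁴/(4π×(6.23×10¹⁰)²) = 110 W m⁻².
From T_eq⁴ = S(1−A)/(4σ): 1−A = 4σT_eq⁴/S.
1−A = 4 × 5.67×10⁻⁸ × (94.1)⁴ / 110 = 0.162.

A ≈ 0.84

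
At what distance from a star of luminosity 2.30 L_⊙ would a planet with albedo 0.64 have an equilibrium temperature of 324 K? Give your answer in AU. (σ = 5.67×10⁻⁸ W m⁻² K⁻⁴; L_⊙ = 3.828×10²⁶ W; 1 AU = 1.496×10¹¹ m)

L = 2.30 × 3.828×10²⁶ = 8.80×10²⁶ W.
From T_eq⁴ = L(1−A)/(16πσd²): d = √[L(1−A)/(16πσT_eq⁴)].
d = √[8.80×10²⁶ × 0.36 / (16π × 5.67×10⁻⁸ × (324)⁴)] = 1.00×10¹¹ m = 0.672 AU.

d ≈ 0.672 AU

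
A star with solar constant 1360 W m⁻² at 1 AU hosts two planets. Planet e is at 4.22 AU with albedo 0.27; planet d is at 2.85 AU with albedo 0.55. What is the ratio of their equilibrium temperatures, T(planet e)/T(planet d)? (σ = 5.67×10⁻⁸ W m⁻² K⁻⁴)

T₁/T₂ ≈ 0.927

T_eq = [S₀(1−A)/(4σd²)]^(1/4), so T ∝ (1−A)^(1/4) / √d.
T₁ = [1360×0.73/(4×5.67×10⁻⁸×4.22²)]^(1/4) = 125.21 K.
T₂ = [1360×0.45/(4×5.67×10⁻⁸×2.85²)]^(1/4) = 135.01 K.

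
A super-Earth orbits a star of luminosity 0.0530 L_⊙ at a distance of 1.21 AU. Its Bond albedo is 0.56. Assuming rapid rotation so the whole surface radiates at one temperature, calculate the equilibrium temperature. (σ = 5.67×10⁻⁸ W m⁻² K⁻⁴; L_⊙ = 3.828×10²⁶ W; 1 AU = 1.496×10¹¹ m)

T_eq ≈ 98.9 K

d = 1.21 AU = 1.81×10¹¹ m.
L = 0.0530 × 3.828×10²⁶ = 2.03×10²⁵ W.
Flux: S = L/(4πd²) = 2.03×10²⁵/(4π×(1.81×10¹¹)²) = 49.3 W m⁻².
Energy balance: absorbed = emitted ⇒ πR²·S(1−A) = 4πR²·σT_eq⁴, so T_eq⁴ = S(1−A)/(4σ).
T_eq = [49.3 × 0.44 / (4 × 5.67×10⁻⁸)]^(1/4) = (9.56×10⁷)^(1/4) = 98.9 K.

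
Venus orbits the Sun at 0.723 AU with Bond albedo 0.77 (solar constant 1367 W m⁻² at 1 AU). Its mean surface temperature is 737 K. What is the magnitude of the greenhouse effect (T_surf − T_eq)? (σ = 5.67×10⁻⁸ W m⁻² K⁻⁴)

S = 1367/0.723² = 2615 W m⁻².
T_eq = [S(1−A)/(4σ)]^(1/4) = [2615×0.23/(4×5.67×10⁻⁸)]^(1/4) = 226.9 K.
ΔT = T_surf − T_eq = 737 − 226.9.

ΔT ≈ 510.1 K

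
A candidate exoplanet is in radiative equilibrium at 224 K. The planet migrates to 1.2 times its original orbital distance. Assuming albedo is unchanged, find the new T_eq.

T_eq ∝ L^(1/4) · d^(−1/2).
T′ = 224 / 1.2^(1/2) = 204 K.

T_eq ≈ 204 K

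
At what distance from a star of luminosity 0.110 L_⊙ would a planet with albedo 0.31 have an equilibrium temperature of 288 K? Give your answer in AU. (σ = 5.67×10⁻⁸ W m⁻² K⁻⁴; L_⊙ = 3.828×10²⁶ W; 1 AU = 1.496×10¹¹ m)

d ≈ 0.257 AU

L = 0.110 × 3.828×10²⁶ = 4.21×10²⁵ W.
From T_eq⁴ = L(1−A)/(16πσd²): d = √[L(1−A)/(16πσT_eq⁴)].
d = √[4.21×10²⁵ × 0.69 / (16π × 5.67×10⁻⁸ × (288)⁴)] = 3.85×10¹⁰ m = 0.257 AU.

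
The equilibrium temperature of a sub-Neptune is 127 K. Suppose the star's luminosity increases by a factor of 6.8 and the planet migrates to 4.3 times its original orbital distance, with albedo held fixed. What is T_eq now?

T_eq ∝ L^(1/4) · d^(−1/2).
T′ = 127 × 6.8^(1/4) / 4.3^(1/2) = 98.9 K.

T_eq ≈ 98.9 K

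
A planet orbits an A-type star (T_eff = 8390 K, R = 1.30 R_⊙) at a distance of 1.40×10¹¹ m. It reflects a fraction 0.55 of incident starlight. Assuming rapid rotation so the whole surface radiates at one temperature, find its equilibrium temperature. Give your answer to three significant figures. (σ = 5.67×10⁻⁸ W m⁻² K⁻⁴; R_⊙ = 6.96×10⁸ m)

R_⋆ = 1.30 × 6.96×10⁸ = 9.05×10⁸ m.
L = 4πR_⋆²σT_⋆⁴ = 4π(9.05×10⁸)² × 5.67×10⁻⁸ × (8390)⁴ = 2.89×10²⁷ W.
S = L/(4πd²) = 1.17×10⁴ W m⁻².
Energy balance: absorbed = emitted ⇒ πR²·S(1−A) = 4πR²·σT_eq⁴, so T_eq⁴ = S(1−A)/(4σ).
T_eq = [1.17×10⁴ × 0.45 / (4 × 5.67×10⁻⁸)]^(1/4) = (2.33×10¹⁰)^(1/4) = 391 K.

T_eq ≈ 391 K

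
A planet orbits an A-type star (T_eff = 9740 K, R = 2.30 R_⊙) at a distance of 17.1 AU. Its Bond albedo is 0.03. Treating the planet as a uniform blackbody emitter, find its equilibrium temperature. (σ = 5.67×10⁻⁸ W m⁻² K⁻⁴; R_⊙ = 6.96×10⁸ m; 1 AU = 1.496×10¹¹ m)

R_⋆ = 2.30 × 6.96×10⁸ = 1.60×10⁹ m.
d = 17.1 AU = 2.56×10¹² m.
L = 4πR_⋆²σT_⋆⁴ = 4π(1.60×10⁹)² × 5.67×10⁻⁸ × (9740)⁴ = 1.64×10²⁸ W.
S = L/(4πd²) = 200 W m⁻².
Energy balance: absorbed = emitted ⇒ πR²·S(1−A) = 4πR²·σT_eq⁴, so T_eq⁴ = S(1−A)/(4σ).
T_eq = [200 × 0.97 / (4 × 5.67×10⁻⁸)]^(1/4) = (8.55×10⁸)^(1/4) = 171 K.

T_eq ≈ 171 K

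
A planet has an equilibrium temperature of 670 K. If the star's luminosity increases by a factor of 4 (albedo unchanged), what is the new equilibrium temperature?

T_eq ≈ 948 K

T_eq ∝ L^(1/4) · d^(−1/2).
T′ = 670 × 4^(1/4) = 948 K.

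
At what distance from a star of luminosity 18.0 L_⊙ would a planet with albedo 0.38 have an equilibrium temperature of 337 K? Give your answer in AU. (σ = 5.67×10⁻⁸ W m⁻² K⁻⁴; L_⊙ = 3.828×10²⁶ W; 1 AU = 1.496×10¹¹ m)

d ≈ 2.28 AU

L = 18.0 × 3.828×10²⁶ = 6.89×10²⁷ W.
From T_eq⁴ = L(1−A)/(16πσd²): d = √[L(1−A)/(16πσT_eq⁴)].
d = √[6.89×10²⁷ × 0.62 / (16π × 5.67×10⁻⁸ × (337)⁴)] = 3.41×10¹¹ m = 2.28 AU.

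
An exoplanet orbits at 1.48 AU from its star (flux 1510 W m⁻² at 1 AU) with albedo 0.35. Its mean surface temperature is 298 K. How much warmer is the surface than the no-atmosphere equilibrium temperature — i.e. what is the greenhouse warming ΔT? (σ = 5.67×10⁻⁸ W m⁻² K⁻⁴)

ΔT ≈ 87.2 K

S = 1510/1.48² = 689.4 W m⁻².
T_eq = [S(1−A)/(4σ)]^(1/4) = [689.4×0.65/(4×5.67×10⁻⁸)]^(1/4) = 210.8 K.
ΔT = T_surf − T_eq = 298 − 210.8.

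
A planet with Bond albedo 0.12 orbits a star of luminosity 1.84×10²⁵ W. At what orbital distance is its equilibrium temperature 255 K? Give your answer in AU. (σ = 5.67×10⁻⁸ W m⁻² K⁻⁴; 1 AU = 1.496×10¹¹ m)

d ≈ 0.245 AU

From T_eq⁴ = L(1−A)/(16πσd²): d = √[L(1−A)/(16πσT_eq⁴)].
d = √[1.84×10²⁵ × 0.88 / (16π × 5.67×10⁻⁸ × (255)⁴)] = 3.67×10¹⁰ m = 0.245 AU.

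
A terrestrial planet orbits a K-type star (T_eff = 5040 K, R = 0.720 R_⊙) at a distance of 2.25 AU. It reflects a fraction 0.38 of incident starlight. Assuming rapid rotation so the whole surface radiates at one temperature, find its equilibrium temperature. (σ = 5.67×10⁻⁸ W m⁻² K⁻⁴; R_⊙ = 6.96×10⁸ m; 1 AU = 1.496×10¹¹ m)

T_eq ≈ 122 K

R_⋆ = 0.720 × 6.96×10⁸ = 5.01×10⁸ m.
d = 2.25 AU = 3.37×10¹¹ m.
L = 4πR_⋆²σT_⋆⁴ = 4π(5.01×10⁸)² × 5.67×10⁻⁸ × (5040)⁴ = 1.15×10²⁶ W.
S = L/(4πd²) = 81.1 W m⁻².
Energy balance: absorbed = emitted ⇒ πR²·S(1−A) = 4πR²·σT_eq⁴, so T_eq⁴ = S(1−A)/(4σ).
T_eq = [81.1 × 0.62 / (4 × 5.67×10⁻⁸)]^(1/4) = (2.22×10⁸)^(1/4) = 122 K.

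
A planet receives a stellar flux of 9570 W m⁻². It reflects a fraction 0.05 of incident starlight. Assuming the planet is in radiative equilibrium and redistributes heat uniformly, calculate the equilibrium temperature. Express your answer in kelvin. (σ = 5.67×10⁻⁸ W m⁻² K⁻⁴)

Energy balance: absorbed = emitted ⇒ πR²·S(1−A) = 4πR²·σT_eq⁴, so T_eq⁴ = S(1−A)/(4σ).
T_eq = [9570 × 0.95 / (4 × 5.67×10⁻⁸)]^(1/4) = (4.01×10¹⁰)^(1/4) = 447 K.

T_eq ≈ 447 K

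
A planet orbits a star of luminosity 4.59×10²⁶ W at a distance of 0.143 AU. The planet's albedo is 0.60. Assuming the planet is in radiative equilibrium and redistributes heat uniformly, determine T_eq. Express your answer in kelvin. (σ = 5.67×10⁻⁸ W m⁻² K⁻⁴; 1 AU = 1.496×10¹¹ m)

d = 0.143 AU = 2.14×10¹⁰ m.
Flux: S = L/(4πd²) = 4.59×10²⁶/(4π×(2.14×10¹⁰)²) = 7.98×10⁴ W m⁻².
Energy balance: absorbed = emitted ⇒ πR²·S(1−A) = 4πR²·σT_eq⁴, so T_eq⁴ = S(1−A)/(4σ).
T_eq = [7.98×10⁴ × 0.40 / (4 × 5.67×10⁻⁸)]^(1/4) = (1.41×10¹¹)^(1/4) = 613 K.

T_eq ≈ 613 K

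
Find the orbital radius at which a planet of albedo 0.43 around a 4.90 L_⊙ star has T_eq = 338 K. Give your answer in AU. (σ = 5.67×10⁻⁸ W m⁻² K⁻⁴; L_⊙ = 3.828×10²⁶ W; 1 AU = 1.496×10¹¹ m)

d ≈ 1.13 AU

L = 4.90 × 3.828×10²⁶ = 1.88×10²⁷ W.
From T_eq⁴ = L(1−A)/(16πσd²): d = √[L(1−A)/(16πσT_eq⁴)].
d = √[1.88×10²⁷ × 0.57 / (16π × 5.67×10⁻⁸ × (338)⁴)] = 1.70×10¹¹ m = 1.13 AU.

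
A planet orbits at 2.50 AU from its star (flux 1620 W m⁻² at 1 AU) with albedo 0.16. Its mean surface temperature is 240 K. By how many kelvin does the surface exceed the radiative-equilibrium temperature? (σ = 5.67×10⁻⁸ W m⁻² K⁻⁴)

ΔT ≈ 64.0 K

S = 1620/2.50² = 259.2 W m⁻².
T_eq = [S(1−A)/(4σ)]^(1/4) = [259.2×0.84/(4×5.67×10⁻⁸)]^(1/4) = 176.0 K.
ΔT = T_surf − T_eq = 240 − 176.0.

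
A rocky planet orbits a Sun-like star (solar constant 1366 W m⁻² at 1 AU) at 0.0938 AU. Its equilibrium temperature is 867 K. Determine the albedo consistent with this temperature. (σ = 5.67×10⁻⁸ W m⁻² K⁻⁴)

Flux at 0.0938 AU: S = 1366/0.0938² = 1.55×10⁵ W m⁻².
From T_eq⁴ = S(1−A)/(4σ): 1−A = 4σT_eq⁴/S.
1−A = 4 × 5.67×10⁻⁸ × (867)⁴ / 1.55×10⁵ = 0.825.

A ≈ 0.17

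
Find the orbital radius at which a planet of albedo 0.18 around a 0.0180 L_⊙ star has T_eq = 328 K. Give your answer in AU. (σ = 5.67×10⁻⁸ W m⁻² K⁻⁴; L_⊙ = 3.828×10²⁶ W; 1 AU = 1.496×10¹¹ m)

L = 0.0180 × 3.828×10²⁶ = 6.89×10²⁴ W.
From T_eq⁴ = L(1−A)/(16πσd²): d = √[L(1−A)/(16πσT_eq⁴)].
d = √[6.89×10²⁴ × 0.82 / (16π × 5.67×10⁻⁸ × (328)⁴)] = 1.31×10¹⁰ m = 0.0875 AU.

d ≈ 0.0875 AU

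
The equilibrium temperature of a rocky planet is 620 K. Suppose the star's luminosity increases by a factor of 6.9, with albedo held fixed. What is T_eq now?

T_eq ≈ 1000 K

T_eq ∝ L^(1/4) · d^(−1/2).
T′ = 620 × 6.9^(1/4) = 1000 K.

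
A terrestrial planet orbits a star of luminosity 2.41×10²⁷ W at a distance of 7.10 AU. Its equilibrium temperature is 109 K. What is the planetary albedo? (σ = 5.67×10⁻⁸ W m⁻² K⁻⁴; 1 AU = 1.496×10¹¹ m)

A ≈ 0.81

d = 7.10 AU = 1.06×10¹² m.
Flux: S = L/(4πd²) = 2.41×10²⁷/(4π×(1.06×10¹²)²) = 170 W m⁻².
From T_eq⁴ = S(1−A)/(4σ): 1−A = 4σT_eq⁴/S.
1−A = 4 × 5.67×10⁻⁸ × (109)⁴ / 170 = 0.188.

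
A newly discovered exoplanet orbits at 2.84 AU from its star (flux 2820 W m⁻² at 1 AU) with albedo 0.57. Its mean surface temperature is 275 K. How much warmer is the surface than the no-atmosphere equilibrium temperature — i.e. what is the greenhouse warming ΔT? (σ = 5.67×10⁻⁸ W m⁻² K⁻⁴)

S = 2820/2.84² = 349.6 W m⁻².
T_eq = [S(1−A)/(4σ)]^(1/4) = [349.6×0.43/(4×5.67×10⁻⁸)]^(1/4) = 160.5 K.
ΔT = T_surf − T_eq = 275 − 160.5.

ΔT ≈ 114.5 K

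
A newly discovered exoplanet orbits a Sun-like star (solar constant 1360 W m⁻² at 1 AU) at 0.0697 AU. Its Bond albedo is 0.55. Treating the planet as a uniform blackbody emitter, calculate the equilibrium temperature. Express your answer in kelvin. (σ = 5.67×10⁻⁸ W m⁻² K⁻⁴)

T_eq ≈ 863 K

Flux at 0.0697 AU: S = 1360/0.0697² = 2.80×10⁵ W m⁻².
Energy balance: absorbed = emitted ⇒ πR²·S(1−A) = 4πR²·σT_eq⁴, so T_eq⁴ = S(1−A)/(4σ).
T_eq = [2.80×10⁵ × 0.45 / (4 × 5.67×10⁻⁸)]^(1/4) = (5.55×10¹¹)^(1/4) = 863 K.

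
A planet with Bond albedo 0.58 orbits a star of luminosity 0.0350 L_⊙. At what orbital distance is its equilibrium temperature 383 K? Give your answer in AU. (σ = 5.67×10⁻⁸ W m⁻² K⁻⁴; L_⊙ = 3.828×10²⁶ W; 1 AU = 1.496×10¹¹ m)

L = 0.0350 × 3.828×10²⁶ = 1.34×10²⁵ W.
From T_eq⁴ = L(1−A)/(16πσd²): d = √[L(1−A)/(16πσT_eq⁴)].
d = √[1.34×10²⁵ × 0.42 / (16π × 5.67×10⁻⁸ × (383)⁴)] = 9.58×10⁹ m = 0.0640 AU.

d ≈ 0.0640 AU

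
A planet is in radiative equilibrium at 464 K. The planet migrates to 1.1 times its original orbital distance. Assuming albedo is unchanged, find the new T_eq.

T_eq ≈ 442 K

T_eq ∝ L^(1/4) · d^(−1/2).
T′ = 464 / 1.1^(1/2) = 442 K.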